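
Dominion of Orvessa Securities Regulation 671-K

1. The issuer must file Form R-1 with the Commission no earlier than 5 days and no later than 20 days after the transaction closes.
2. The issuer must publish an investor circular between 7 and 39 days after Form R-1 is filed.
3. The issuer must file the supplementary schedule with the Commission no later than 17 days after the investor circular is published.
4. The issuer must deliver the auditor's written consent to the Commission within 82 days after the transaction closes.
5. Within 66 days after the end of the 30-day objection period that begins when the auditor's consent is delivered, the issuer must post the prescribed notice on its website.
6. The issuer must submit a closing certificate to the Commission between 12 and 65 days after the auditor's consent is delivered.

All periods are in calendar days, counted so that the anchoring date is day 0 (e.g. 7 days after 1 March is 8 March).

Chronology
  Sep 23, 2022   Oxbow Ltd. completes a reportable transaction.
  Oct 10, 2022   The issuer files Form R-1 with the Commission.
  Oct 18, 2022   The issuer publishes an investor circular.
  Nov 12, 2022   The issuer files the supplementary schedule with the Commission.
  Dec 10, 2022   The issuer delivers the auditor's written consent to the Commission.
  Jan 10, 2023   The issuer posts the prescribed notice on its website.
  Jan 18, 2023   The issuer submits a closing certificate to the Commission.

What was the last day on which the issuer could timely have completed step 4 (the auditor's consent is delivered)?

Step 4 runs from Sep 23, 2022, when the transaction closes. 82 days after Sep 23, 2022 is Dec 14, 2022.

Dec 14, 2022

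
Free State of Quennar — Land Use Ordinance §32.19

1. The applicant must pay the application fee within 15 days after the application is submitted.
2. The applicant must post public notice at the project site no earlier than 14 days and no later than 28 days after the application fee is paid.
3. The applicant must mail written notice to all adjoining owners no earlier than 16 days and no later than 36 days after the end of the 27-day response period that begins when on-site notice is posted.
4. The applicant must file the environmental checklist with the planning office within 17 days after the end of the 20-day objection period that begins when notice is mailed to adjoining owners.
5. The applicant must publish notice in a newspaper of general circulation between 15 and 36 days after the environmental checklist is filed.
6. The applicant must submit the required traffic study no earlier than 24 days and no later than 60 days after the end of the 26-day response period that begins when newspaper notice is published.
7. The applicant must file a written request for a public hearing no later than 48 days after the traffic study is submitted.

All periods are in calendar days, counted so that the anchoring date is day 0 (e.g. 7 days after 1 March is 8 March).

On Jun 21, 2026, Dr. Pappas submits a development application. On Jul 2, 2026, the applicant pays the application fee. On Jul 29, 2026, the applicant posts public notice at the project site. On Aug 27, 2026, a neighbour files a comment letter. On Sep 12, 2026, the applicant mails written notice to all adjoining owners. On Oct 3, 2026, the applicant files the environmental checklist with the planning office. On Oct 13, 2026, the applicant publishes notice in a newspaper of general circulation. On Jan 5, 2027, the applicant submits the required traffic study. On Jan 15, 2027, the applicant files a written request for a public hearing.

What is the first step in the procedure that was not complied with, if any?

Step 1: 15 days after Jun 21, 2026 (when the application is submitted) is Jul 6, 2026; done Jul 2, 2026 — timely.
Step 2: the window is 14–28 days after Jul 2, 2026 (when the application fee is paid), so Jul 16, 2026 through Jul 30, 2026; done Jul 29, 2026 — within the window.
Step 3: the window is 16–36 days after Aug 25, 2026 (end of the 27-day response period, which began when on-site notice is posted on Jul 29, 2026), so Sep 10, 2026 through Sep 30, 2026; done Sep 12, 2026 — within the window.
Step 4: 17 days after Oct 2, 2026 (end of the 20-day objection period, which began when notice is mailed to adjoining owners on Sep 12, 2026) is Oct 19, 2026; done Oct 3, 2026 — timely.
Step 5: the window is 15–36 days after Oct 3, 2026 (when the environmental checklist is filed), so Oct 18, 2026 through Nov 8, 2026; Oct 13, 2026 is 5 days too early.
The procedure was therefore not followed at step 5.

Step 5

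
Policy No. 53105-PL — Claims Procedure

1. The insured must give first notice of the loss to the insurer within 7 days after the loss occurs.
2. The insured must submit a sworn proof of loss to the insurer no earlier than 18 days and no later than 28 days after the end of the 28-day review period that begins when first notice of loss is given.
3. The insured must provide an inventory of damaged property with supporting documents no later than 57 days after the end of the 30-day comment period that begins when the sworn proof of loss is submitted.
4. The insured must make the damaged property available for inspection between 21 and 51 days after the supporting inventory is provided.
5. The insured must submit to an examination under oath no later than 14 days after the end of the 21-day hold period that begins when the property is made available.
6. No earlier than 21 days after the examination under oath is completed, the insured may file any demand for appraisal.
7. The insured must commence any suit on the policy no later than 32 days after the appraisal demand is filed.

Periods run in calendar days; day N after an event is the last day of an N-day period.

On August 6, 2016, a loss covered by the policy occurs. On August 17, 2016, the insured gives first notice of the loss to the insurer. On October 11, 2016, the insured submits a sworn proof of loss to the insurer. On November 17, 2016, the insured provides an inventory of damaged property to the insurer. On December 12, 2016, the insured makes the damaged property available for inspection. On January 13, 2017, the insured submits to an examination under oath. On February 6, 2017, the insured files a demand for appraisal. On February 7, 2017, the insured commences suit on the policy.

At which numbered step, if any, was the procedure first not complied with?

Step 1: 7 days after August 6, 2016 (when the loss occurs) is August 13, 2016; August 17, 2016 misses that deadline by 4 days.

Step 1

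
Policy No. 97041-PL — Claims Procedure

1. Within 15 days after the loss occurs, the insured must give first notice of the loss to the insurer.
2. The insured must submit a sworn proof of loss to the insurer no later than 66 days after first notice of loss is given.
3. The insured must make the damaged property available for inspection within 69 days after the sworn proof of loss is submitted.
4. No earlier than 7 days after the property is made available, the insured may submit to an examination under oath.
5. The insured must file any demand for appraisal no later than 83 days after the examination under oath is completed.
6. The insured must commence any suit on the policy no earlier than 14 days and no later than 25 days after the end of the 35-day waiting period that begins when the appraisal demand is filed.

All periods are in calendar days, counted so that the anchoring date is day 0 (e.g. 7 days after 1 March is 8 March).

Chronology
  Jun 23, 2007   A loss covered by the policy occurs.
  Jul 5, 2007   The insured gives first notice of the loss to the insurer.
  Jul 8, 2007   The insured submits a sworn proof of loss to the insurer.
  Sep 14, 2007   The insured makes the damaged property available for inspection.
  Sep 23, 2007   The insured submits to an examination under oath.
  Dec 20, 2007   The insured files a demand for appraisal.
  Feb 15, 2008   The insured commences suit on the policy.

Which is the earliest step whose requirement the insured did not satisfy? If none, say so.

Step 1 — counting 15 days from Jun 23, 2007 (when the loss occurs) gives a deadline of Jul 8, 2007; Jul 5, 2007 is within that limit.
Step 2 — counting 66 days from Jul 5, 2007 (when first notice of loss is given) gives a deadline of Sep 9, 2007; completed Jul 8, 2007, before the deadline.
Step 3 — counting 69 days from Jul 8, 2007 (when the sworn proof of loss is submitted) gives a deadline of Sep 15, 2007; done Sep 14, 2007 — timely.
Step 4 — must wait 7 days from Sep 14, 2007 (when the property is made available), so not before Sep 21, 2007; done Sep 23, 2007, after the minimum wait.
Step 5 — counting 83 days from Sep 23, 2007 (when the examination under oath is completed) gives a deadline of Dec 15, 2007; not done until Dec 20, 2007, 5 days after the deadline.

Step 5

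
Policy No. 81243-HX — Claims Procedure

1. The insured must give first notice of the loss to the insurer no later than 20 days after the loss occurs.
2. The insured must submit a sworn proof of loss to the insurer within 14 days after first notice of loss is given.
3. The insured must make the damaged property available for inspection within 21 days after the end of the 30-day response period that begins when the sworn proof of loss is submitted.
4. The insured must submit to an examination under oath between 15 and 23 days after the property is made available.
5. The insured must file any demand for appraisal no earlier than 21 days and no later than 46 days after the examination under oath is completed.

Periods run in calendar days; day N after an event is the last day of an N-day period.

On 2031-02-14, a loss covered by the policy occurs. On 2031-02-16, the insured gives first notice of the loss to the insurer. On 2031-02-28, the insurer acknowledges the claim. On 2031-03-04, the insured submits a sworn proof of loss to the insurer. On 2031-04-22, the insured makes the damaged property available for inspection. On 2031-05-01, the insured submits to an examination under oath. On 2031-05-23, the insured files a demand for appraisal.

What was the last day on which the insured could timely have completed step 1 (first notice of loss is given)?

Step 1 runs from 2031-02-14, when the loss occurs. 20 days after 2031-02-14 is 2031-03-06.

2031-03-06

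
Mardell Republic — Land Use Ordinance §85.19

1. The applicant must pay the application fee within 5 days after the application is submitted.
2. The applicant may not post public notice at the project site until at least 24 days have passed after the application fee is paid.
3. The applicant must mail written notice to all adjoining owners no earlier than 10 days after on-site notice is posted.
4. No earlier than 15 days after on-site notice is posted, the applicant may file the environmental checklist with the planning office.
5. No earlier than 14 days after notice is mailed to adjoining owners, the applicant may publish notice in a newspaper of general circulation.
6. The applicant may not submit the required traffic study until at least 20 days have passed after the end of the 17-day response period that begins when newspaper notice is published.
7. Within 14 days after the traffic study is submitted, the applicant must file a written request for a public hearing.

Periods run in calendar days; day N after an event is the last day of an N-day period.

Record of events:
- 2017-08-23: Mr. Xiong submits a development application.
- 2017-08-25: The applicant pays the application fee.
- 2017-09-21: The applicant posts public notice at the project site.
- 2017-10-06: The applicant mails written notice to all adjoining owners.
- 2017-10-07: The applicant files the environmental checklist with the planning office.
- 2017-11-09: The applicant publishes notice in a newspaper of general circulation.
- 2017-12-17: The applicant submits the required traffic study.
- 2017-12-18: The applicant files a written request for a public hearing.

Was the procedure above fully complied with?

Yes

Step 1 — counting 5 days from 2017-08-23 (when the application is submitted) gives a deadline of 2017-08-28; 2017-08-25 is within that limit.
Step 2 — must wait 24 days from 2017-08-25 (when the application fee is paid), so not before 2017-09-18; done 2017-09-21, after the minimum wait.
Step 3 — must wait 10 days from 2017-09-21 (when on-site notice is posted), so not before 2017-10-01; done 2017-10-06, after the minimum wait.
Step 4 — must wait 15 days from 2017-09-21 (when on-site notice is posted), so not before 2017-10-06; done 2017-10-07 — permitted.
Step 5 — must wait 14 days from 2017-10-06 (when notice is mailed to adjoining owners), so not before 2017-10-20; 2017-11-09 is on or after that date.
Step 6 — must wait 20 days from 2017-11-26 (end of the 17-day response period, which began when newspaper notice is published on 2017-11-09), so not before 2017-12-16; done 2017-12-17 — permitted.
Step 7 — counting 14 days from 2017-12-17 (when the traffic study is submitted) gives a deadline of 2017-12-31; completed 2017-12-18, before the deadline.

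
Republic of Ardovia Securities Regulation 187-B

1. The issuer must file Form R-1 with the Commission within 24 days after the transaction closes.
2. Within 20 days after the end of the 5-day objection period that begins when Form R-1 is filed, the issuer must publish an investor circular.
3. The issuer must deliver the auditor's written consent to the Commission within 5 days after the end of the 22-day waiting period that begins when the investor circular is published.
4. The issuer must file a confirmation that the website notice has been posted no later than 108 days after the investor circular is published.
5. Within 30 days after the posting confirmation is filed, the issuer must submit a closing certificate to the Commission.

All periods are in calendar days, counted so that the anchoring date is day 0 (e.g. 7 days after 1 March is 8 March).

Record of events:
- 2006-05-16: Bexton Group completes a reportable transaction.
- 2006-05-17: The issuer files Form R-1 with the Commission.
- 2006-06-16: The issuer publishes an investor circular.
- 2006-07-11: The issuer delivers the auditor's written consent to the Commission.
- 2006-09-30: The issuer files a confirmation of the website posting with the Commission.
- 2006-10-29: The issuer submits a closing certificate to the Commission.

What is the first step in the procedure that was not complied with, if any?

Step 2

Step 1 — counting 24 days from 2006-05-16 (when the transaction closes) gives a deadline of 2006-06-09; completed 2006-05-17, before the deadline.
Step 2 — counting 20 days from 2006-05-22 (end of the 5-day objection period, which began when Form R-1 is filed on 2006-05-17) gives a deadline of 2006-06-11; done 2006-06-16 — 5 days late.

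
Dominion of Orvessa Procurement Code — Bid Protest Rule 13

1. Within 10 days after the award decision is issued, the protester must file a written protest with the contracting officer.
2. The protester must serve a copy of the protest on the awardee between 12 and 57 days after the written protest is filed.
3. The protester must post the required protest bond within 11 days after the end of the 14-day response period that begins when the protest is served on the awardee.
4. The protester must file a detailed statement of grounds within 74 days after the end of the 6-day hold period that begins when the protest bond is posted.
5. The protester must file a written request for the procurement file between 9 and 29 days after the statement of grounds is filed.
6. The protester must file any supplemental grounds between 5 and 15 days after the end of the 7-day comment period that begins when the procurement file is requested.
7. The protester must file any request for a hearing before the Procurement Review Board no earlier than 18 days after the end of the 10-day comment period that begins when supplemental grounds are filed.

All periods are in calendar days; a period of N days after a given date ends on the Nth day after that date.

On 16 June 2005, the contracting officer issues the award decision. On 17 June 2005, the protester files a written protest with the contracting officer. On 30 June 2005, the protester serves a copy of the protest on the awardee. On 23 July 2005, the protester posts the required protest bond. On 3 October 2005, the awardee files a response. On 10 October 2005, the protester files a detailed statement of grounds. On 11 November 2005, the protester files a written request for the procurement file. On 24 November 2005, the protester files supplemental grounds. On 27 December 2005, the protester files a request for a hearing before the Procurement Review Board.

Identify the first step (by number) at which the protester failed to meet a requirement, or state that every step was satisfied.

Step 5

Step 1 — counting 10 days from 16 June 2005 (when the award decision is issued) gives a deadline of 26 June 2005; 17 June 2005 is within that limit.
Step 2 — 12 and 57 days from 17 June 2005 (when the written protest is filed) are 29 June 2005 and 13 August 2005 respectively; 30 June 2005 falls inside that range.
Step 3 — counting 11 days from 14 July 2005 (end of the 14-day response period, which began when the protest is served on the awardee on 30 June 2005) gives a deadline of 25 July 2005; done 23 July 2005 — timely.
Step 4 — counting 74 days from 29 July 2005 (end of the 6-day hold period, which began when the protest bond is posted on 23 July 2005) gives a deadline of 11 October 2005; completed 10 October 2005, before the deadline.
Step 5 — 9 and 29 days from 10 October 2005 (when the statement of grounds is filed) are 19 October 2005 and 8 November 2005 respectively; done 11 November 2005 — 3 days after the window closed.
Later steps need not be reached.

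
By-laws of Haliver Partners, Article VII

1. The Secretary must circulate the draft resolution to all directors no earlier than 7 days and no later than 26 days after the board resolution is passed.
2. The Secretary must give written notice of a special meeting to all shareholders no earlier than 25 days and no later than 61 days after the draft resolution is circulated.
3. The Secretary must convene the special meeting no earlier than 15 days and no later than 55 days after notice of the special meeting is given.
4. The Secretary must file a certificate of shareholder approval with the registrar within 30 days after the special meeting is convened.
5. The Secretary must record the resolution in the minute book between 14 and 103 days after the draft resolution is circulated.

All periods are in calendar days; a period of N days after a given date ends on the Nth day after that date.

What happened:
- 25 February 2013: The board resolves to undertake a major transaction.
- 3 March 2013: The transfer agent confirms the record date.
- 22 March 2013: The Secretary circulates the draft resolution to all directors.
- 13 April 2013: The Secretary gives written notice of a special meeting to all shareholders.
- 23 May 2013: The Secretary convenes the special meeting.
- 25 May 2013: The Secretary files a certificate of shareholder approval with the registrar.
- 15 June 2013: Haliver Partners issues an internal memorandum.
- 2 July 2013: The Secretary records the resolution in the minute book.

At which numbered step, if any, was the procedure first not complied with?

Step 2

Step 1: the window is 7–26 days after 25 February 2013 (when the board resolution is passed), so 4 March 2013 through 23 March 2013; done 22 March 2013, which is between those dates.
Step 2: the window is 25–61 days after 22 March 2013 (when the draft resolution is circulated), so 16 April 2013 through 22 May 2013; 13 April 2013 is 3 days too early.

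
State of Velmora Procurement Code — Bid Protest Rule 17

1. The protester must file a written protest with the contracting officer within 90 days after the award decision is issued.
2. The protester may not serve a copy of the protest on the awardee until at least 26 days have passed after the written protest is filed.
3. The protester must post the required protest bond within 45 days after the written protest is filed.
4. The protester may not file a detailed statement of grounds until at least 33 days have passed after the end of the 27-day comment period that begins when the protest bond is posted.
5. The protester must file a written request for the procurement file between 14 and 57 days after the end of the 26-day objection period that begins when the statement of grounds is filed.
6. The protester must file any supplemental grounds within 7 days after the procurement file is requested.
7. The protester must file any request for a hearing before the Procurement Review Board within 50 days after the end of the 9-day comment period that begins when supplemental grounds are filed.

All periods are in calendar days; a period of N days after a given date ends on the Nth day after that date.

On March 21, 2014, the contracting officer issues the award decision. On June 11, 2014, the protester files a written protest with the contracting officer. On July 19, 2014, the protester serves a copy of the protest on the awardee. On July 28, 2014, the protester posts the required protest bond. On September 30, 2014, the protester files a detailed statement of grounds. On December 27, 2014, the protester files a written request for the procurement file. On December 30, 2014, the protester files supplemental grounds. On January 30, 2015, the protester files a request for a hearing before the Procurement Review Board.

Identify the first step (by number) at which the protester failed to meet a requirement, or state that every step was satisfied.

Step 3

Step 1 — counting 90 days from March 21, 2014 (when the award decision is issued) gives a deadline of June 19, 2014; done June 11, 2014 — timely.
Step 2 — must wait 26 days from June 11, 2014 (when the written protest is filed), so not before July 7, 2014; July 19, 2014 is on or after that date.
Step 3 — counting 45 days from June 11, 2014 (when the written protest is filed) gives a deadline of July 26, 2014; not done until July 28, 2014, 2 days after the deadline.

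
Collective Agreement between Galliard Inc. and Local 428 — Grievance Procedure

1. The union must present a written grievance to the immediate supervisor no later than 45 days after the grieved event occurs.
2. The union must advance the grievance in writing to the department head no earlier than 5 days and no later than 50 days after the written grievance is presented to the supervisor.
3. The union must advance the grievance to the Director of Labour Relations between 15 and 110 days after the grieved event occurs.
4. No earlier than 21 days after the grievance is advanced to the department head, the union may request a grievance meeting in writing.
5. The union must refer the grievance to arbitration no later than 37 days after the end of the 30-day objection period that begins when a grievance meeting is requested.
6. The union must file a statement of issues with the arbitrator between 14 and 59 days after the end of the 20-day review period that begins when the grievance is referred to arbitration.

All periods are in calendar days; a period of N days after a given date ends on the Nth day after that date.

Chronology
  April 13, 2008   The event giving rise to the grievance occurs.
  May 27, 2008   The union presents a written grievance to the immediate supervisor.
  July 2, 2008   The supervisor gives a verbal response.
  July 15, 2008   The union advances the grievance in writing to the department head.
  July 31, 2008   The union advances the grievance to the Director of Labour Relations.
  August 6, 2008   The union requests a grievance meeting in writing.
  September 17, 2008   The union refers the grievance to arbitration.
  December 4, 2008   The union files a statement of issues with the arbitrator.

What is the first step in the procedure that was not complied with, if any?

Step 1: 45 days after April 13, 2008 (when the grieved event occurs) is May 28, 2008; completed May 27, 2008, before the deadline.
Step 2: the window is 5–50 days after May 27, 2008 (when the written grievance is presented to the supervisor), so June 1, 2008 through July 16, 2008; done July 15, 2008, which is between those dates.
Step 3: the window is 15–110 days after April 13, 2008 (when the grieved event occurs), so April 28, 2008 through August 1, 2008; done July 31, 2008, which is between those dates.
Step 4: the earliest permitted date is 21 days after July 15, 2008 (when the grievance is advanced to the department head), i.e. August 5, 2008; done August 6, 2008, after the minimum wait.
Step 5: 37 days after September 5, 2008 (end of the 30-day objection period, which began when a grievance meeting is requested on August 6, 2008) is October 12, 2008; September 17, 2008 is within that limit.
Step 6: the window is 14–59 days after October 7, 2008 (end of the 20-day review period, which began when the grievance is referred to arbitration on September 17, 2008), so October 21, 2008 through December 5, 2008; December 4, 2008 falls inside that range.

None — every step was satisfied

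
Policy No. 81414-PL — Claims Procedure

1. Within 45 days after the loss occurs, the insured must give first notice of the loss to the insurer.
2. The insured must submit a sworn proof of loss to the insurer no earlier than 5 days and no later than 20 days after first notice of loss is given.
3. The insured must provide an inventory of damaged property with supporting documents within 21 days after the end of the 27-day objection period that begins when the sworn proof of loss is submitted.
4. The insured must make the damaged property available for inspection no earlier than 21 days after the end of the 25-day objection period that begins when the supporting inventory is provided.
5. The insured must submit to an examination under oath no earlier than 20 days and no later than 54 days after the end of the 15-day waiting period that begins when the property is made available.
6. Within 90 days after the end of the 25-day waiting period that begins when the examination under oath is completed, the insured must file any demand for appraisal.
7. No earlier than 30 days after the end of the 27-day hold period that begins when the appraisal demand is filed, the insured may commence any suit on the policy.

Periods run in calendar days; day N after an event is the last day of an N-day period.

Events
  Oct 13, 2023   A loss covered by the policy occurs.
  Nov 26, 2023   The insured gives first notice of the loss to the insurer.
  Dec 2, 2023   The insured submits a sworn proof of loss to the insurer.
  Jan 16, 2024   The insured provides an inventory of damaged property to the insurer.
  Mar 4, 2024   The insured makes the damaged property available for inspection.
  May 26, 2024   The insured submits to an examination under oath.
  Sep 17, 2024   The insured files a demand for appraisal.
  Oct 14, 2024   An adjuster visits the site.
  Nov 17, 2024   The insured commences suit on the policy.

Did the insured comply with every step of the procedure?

No

Step 1: 45 days after Oct 13, 2023 (when the loss occurs) is Nov 27, 2023; done Nov 26, 2023 — timely.
Step 2: the window is 5–20 days after Nov 26, 2023 (when first notice of loss is given), so Dec 1, 2023 through Dec 16, 2023; done Dec 2, 2023 — within the window.
Step 3: 21 days after Dec 29, 2023 (end of the 27-day objection period, which began when the sworn proof of loss is submitted on Dec 2, 2023) is Jan 19, 2024; Jan 16, 2024 is within that limit.
Step 4: the earliest permitted date is 21 days after Feb 10, 2024 (end of the 25-day objection period, which began when the supporting inventory is provided on Jan 16, 2024), i.e. Mar 2, 2024; Mar 4, 2024 is on or after that date.
Step 5: the window is 20–54 days after Mar 19, 2024 (end of the 15-day waiting period, which began when the property is made available on Mar 4, 2024), so Apr 8, 2024 through May 12, 2024; May 26, 2024 is 14 days past the end of the window.
The procedure was therefore not followed at step 5.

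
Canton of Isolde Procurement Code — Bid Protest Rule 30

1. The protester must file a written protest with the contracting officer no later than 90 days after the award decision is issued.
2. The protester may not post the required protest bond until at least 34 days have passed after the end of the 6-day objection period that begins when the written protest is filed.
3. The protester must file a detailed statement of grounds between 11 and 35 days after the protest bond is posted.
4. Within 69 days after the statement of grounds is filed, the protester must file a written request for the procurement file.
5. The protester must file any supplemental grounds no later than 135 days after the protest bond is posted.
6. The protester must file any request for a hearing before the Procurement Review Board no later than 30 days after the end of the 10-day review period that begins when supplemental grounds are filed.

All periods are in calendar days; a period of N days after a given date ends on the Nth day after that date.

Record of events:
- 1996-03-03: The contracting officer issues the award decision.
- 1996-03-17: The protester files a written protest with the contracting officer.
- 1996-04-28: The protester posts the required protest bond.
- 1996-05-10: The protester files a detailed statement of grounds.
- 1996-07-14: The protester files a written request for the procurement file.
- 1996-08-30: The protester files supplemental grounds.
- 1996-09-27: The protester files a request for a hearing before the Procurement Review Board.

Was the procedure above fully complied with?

Yes

Step 1: 90 days after 1996-03-03 (when the award decision is issued) is 1996-06-01; completed 1996-03-17, before the deadline.
Step 2: the earliest permitted date is 34 days after 1996-03-23 (end of the 6-day objection period, which began when the written protest is filed on 1996-03-17), i.e. 1996-04-26; 1996-04-28 is on or after that date.
Step 3: the window is 11–35 days after 1996-04-28 (when the protest bond is posted), so 1996-05-09 through 1996-06-02; 1996-05-10 falls inside that range.
Step 4: 69 days after 1996-05-10 (when the statement of grounds is filed) is 1996-07-18; 1996-07-14 is within that limit.
Step 5: 135 days after 1996-04-28 (when the protest bond is posted) is 1996-09-10; completed 1996-08-30, before the deadline.
Step 6: 30 days after 1996-09-09 (end of the 10-day review period, which began when supplemental grounds are filed on 1996-08-30) is 1996-10-09; completed 1996-09-27, before the deadline.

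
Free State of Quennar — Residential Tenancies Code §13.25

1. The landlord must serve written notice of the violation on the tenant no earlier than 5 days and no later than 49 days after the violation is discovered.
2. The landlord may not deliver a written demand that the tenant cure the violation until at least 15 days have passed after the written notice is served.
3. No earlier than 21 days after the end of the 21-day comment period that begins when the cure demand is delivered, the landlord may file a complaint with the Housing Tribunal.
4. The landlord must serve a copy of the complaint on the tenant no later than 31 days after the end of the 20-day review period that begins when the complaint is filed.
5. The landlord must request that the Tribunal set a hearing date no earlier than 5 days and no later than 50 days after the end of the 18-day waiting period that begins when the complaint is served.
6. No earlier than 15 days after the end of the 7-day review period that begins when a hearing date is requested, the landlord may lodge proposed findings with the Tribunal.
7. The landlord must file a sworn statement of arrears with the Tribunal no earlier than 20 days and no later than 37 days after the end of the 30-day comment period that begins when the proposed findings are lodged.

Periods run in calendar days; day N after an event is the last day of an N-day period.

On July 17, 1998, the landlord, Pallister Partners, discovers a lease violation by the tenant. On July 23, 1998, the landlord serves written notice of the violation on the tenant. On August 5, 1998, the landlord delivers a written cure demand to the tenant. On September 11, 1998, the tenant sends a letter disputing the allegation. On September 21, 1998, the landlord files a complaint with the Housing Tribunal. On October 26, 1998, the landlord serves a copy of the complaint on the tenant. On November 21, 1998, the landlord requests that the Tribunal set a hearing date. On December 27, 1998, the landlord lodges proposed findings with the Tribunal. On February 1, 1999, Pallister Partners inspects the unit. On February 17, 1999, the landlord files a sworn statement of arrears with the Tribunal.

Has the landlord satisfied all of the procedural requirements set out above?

(1) the permitted window runs from July 17, 1998 + 5 = July 22, 1998 to July 17, 1998 + 49 = September 4, 1998; done July 23, 1998 — within the window.
(2) permitted from July 23, 1998 + 15 days = August 7, 1998 onward; done August 5, 1998 — 2 days too early.
Later steps need not be reached.

No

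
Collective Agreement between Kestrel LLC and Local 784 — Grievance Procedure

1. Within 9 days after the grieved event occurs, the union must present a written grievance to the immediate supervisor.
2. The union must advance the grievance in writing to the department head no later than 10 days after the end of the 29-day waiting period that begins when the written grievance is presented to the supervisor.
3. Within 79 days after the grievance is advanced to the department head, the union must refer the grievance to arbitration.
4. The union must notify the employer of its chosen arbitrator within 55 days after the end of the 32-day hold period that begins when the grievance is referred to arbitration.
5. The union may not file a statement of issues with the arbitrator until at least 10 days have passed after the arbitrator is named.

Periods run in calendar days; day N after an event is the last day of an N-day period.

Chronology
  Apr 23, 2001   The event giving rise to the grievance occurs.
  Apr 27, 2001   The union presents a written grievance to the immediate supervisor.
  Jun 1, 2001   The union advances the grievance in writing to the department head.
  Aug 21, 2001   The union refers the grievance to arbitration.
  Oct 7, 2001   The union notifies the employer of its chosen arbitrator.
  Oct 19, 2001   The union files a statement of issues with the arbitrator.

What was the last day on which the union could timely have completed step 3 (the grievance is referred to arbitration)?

Aug 19, 2001

Step 3 runs from Jun 1, 2001, when the grievance is advanced to the department head. 79 days after Jun 1, 2001 is Aug 19, 2001.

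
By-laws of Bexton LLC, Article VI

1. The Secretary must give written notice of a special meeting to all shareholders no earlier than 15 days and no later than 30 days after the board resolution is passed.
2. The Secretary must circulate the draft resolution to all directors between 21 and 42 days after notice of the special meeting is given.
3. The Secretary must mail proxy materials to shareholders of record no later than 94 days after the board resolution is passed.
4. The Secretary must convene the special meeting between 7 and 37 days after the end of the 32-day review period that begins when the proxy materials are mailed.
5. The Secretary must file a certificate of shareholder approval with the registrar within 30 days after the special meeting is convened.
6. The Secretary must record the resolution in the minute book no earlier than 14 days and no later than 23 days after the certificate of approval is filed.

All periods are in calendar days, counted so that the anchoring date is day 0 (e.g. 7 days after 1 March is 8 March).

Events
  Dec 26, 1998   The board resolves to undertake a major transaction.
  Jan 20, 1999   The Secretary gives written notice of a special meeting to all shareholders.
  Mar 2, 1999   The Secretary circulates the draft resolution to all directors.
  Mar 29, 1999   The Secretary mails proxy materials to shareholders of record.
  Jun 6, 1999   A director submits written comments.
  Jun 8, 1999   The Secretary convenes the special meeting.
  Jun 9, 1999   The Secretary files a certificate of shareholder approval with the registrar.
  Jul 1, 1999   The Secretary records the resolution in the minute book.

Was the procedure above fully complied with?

Step 1: the window is 15–30 days after Dec 26, 1998 (when the board resolution is passed), so Jan 10, 1999 through Jan 25, 1999; Jan 20, 1999 falls inside that range.
Step 2: the window is 21–42 days after Jan 20, 1999 (when notice of the special meeting is given), so Feb 10, 1999 through Mar 3, 1999; Mar 2, 1999 falls inside that range.
Step 3: 94 days after Dec 26, 1998 (when the board resolution is passed) is Mar 30, 1999; done Mar 29, 1999 — timely.
Step 4: the window is 7–37 days after Apr 30, 1999 (end of the 32-day review period, which began when the proxy materials are mailed on Mar 29, 1999), so May 7, 1999 through Jun 6, 1999; done Jun 8, 1999 — 2 days after the window closed.
Later steps need not be reached.

No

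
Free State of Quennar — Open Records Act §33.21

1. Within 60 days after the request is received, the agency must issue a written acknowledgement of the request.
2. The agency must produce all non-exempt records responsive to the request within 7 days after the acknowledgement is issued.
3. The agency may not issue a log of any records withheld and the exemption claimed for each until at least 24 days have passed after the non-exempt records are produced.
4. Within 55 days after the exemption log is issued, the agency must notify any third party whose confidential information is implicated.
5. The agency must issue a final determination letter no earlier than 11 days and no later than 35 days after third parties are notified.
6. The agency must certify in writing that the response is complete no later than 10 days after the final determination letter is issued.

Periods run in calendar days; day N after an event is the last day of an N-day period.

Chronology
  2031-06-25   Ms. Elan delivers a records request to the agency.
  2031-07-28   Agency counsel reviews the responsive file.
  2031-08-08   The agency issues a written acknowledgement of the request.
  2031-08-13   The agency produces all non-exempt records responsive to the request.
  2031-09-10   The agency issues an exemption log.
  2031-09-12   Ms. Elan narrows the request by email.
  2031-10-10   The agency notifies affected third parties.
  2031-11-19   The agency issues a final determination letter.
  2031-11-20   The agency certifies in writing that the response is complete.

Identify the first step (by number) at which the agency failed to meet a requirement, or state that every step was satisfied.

Step 5

(1) due by 2031-06-25 + 60 days = 2031-08-24; 2031-08-08 is within that limit.
(2) due by 2031-08-08 + 7 days = 2031-08-15; 2031-08-13 is within that limit.
(3) permitted from 2031-08-13 + 24 days = 2031-09-06 onward; done 2031-09-10, after the minimum wait.
(4) due by 2031-09-10 + 55 days = 2031-11-04; completed 2031-10-10, before the deadline.
(5) the permitted window runs from 2031-10-10 + 11 = 2031-10-21 to 2031-10-10 + 35 = 2031-11-14; done 2031-11-19 — 5 days after the window closed.
The analysis stops there.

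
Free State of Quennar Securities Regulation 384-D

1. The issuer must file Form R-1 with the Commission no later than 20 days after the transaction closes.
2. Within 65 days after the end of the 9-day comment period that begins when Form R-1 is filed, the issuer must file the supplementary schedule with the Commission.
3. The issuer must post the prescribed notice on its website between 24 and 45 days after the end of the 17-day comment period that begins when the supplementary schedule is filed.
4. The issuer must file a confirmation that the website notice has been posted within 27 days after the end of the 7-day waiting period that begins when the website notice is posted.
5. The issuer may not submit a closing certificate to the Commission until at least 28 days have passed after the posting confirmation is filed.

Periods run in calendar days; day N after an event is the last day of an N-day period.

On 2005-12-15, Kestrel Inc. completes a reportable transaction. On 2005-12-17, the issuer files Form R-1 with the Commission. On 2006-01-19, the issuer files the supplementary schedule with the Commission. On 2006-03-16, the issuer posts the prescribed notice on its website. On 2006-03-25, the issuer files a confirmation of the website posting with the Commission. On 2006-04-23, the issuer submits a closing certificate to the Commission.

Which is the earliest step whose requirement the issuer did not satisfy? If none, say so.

(1) due by 2005-12-15 + 20 days = 2006-01-04; 2005-12-17 is within that limit.
(2) due by 2005-12-26 + 65 days = 2006-03-01; done 2006-01-19 — timely.
(3) the permitted window runs from 2006-02-05 + 24 = 2006-03-01 to 2006-02-05 + 45 = 2006-03-22; 2006-03-16 falls inside that range.
(4) due by 2006-03-23 + 27 days = 2006-04-19; done 2006-03-25 — timely.
(5) permitted from 2006-03-25 + 28 days = 2006-04-22 onward; done 2006-04-23, after the minimum wait.

None — every step was satisfied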